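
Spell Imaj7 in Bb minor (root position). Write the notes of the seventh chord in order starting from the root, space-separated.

The root, Bb, is scale degree 1 — the same note in Bb minor and Bb major; only the chord quality changes. Building the major-seventh chord from the parallel major on Bb: Bb–D–F–A.

Bb D F A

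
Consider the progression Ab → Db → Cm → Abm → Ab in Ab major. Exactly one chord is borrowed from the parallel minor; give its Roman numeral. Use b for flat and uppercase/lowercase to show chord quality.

The diatonic triads in Ab major are Ab, Bbm, Cm, Db, Eb, Fm, Gdim. Ab, Db and Cm are all diatonic. But Abm (Ab–Cb–Eb) is foreign: the diatonic I on degree 1 is Ab, whereas Abm comes from Ab minor. It is labeled i.

i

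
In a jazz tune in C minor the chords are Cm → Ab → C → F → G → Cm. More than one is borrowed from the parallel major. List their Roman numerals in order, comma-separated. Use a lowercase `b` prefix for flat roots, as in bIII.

C minor has the diatonic set Cm, Ddim, Eb, Fm, G, Ab, Bb (with V from harmonic minor). Of the given chords, Cm, Ab and G are diatonic. C (C–E–G) doesn't fit — on degree 1 C minor would have Cm (i). C is the degree-1 chord of C major, so it is the borrowed I. But F (F–A–C) is foreign: the diatonic iv on degree 4 is Fm, whereas F comes from C major. It is labeled IV.

I, IV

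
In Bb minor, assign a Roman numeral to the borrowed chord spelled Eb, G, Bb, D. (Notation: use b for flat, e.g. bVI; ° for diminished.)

IVmaj7

The root Eb is the diatonic 4th degree of Bb minor; the borrowing shows in the chord quality. The diatonic chord on degree 4 would be Ebm (iv), but Eb–G–Bb–D is the major-seventh chord from Bb major. As a borrowed chord it is labeled IVmaj7.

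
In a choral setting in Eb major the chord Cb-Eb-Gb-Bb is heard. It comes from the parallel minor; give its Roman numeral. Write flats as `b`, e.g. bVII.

The root Cb is the lowered 6th scale degree — diatonically Eb major has C there. Diatonically Eb major has Cm (vi) on that degree; Cb–Eb–Gb–Bb is instead the major-seventh chord native to Eb minor, so it takes the label bVImaj7.

bVImaj7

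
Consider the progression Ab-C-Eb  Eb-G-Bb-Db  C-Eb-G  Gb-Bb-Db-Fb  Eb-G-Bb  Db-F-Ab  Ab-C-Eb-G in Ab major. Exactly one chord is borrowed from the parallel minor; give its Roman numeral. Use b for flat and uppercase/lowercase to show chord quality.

bVII7

In Ab major the diatonic chords are Ab, Bbm, Cm, Db, Eb, Fm, Gdim. Ab–C–Eb = Ab, Eb–G–Bb–Db = Eb7, C–Eb–G = Cm, Eb–G–Bb = Eb, Db–F–Ab = Db and Ab–C–Eb–G = Abmaj7 are all diatonic. But Gb–Bb–Db–Fb is foreign: the diatonic vii° on degree 7 is Gdim, whereas Gb7 comes from Ab minor. It is labeled bVII7.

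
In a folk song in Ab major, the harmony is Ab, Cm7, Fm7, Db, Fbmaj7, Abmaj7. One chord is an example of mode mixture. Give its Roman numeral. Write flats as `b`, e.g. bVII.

bVImaj7

Ab major has the diatonic set Ab, Bbm, Cm, Db, Eb, Fm, Gdim. Ab, Cm7, Fm7, Db and Abmaj7 all belong to that set. Fbmaj7 (Fb–Ab–Cb–Eb) doesn't fit — on degree 6 Ab major would have Fm (vi). Fbmaj7 is the degree-6 chord of Ab minor, so it is the borrowed bVImaj7.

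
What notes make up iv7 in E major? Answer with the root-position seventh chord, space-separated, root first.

The root, A, is scale degree 4 — the same note in E major and E minor; only the chord quality changes. In E minor the chord on A is A–C–E–G.

A C E G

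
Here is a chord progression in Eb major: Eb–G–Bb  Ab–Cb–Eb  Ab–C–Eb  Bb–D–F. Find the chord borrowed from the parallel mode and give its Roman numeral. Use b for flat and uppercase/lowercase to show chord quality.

The diatonic triads in Eb major are Eb, Fm, Gm, Ab, Bb, Cm, Ddim. Eb–G–Bb = Eb, Ab–C–Eb = Ab and Bb–D–F = Bb are all diatonic. But Ab–Cb–Eb is foreign: the diatonic IV on degree 4 is Ab, whereas Abm comes from Eb minor. It is labeled iv.

iv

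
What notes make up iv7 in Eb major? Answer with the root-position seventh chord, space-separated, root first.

The root, Ab, is scale degree 4 — the same note in Eb major and Eb minor; only the chord quality changes. Stacking thirds in Eb minor on Ab gives Ab–Cb–Eb–Gb.

Ab Cb Eb Gb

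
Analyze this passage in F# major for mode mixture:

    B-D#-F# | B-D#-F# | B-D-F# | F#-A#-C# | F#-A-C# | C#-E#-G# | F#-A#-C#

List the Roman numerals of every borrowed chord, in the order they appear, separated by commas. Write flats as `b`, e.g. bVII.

The diatonic triads in F# major are F#, G#m, A#m, B, C#, D#m, E#dim. B–D#–F# = B, F#–A#–C# = F# and C#–E#–G# = C# are all diatonic. B–D–F# doesn't fit — on degree 4 F# major would have B (IV). Bm is the degree-4 chord of F# minor, so it is the borrowed iv. But F#–A–C# is foreign: the diatonic I on degree 1 is F#, whereas F#m comes from F# minor. It is labeled i.

iv, i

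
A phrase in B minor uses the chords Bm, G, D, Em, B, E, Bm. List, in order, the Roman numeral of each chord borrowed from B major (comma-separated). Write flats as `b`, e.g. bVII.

The diatonic triads in B minor (with V from harmonic minor) are Bm, C#dim, D, Em, F#, G, A. Of the given chords, Bm, G, D and Em are diatonic. But B (B–D#–F#) is foreign: the diatonic i on degree 1 is Bm, whereas B comes from B major. It is labeled I. E (E–G#–B) is not: scale degree 4 in B minor carries Em (iv). In B major the chord on that degree is E, so here it functions as IV, borrowed from the parallel major.

I, IV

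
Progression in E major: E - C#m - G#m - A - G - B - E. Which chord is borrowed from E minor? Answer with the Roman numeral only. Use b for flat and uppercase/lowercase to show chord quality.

bIII

E major has the diatonic set E, F#m, G#m, A, B, C#m, D#dim. E, C#m, G#m, A and B are all diatonic. G (G–B–D) doesn't fit — on degree 3 E major would have G#m (iii). G is the degree-3 chord of E minor, so it is the borrowed bIII.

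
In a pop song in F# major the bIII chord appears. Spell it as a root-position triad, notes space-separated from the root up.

A C# E

Scale degree 3 in F# major is A#. bIII uses the lowered form, A, taken from F# minor. Stacking thirds in F# minor on A gives A–C#–E.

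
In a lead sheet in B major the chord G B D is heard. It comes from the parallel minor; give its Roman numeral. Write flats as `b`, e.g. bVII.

G is the lowered form of scale degree 6 in B major (the diatonic degree 6 is G#). G–B–D is a major chord — the form found in B minor, not the diatonic vi (G#m). Borrowed into B major it is written bVI.

bVI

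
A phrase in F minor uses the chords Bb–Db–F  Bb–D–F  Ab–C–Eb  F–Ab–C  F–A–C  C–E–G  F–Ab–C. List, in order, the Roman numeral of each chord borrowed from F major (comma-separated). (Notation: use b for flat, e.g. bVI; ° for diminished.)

IV, I

F minor has the diatonic set Fm, Gdim, Ab, Bbm, C, Db, Eb (with V from harmonic minor). Bb–Db–F = Bbm, Ab–C–Eb = Ab, F–Ab–C = Fm and C–E–G = C all belong to that set. But Bb–D–F is foreign: the diatonic iv on degree 4 is Bbm, whereas Bb comes from F major. It is labeled IV. But F–A–C is foreign: the diatonic i on degree 1 is Fm, whereas F comes from F major. It is labeled I.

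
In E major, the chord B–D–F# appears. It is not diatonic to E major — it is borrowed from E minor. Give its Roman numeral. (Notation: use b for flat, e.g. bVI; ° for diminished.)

v

B is scale degree 5 in E major. Diatonically E major has B (V) on that degree; B–D–F# is instead the minor chord native to E minor, so it takes the label v.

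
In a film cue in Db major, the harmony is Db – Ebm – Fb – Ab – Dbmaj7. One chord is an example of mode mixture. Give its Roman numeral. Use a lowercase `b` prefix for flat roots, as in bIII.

bIII

The diatonic triads in Db major are Db, Ebm, Fm, Gb, Ab, Bbm, Cdim. Of the given chords, Db, Ebm, Ab and Dbmaj7 are diatonic. Fb (Fb–Ab–Cb) doesn't fit — on degree 3 Db major would have Fm (iii). Fb is the degree-3 chord of Db minor, so it is the borrowed bIII.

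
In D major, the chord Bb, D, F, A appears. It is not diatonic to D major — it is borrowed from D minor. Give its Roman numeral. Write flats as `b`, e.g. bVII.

In D major scale degree 6 is B; Bb is its lowered form, from D minor. Diatonically D major has Bm (vi) on that degree; Bb–D–F–A is instead the major-seventh chord native to D minor, so it takes the label bVImaj7.

bVImaj7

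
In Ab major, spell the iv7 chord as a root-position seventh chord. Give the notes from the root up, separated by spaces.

iv7 is built on scale degree 4, which is Db in both Ab major and its parallel. In Ab minor the chord on Db is Db–Fb–Ab–Cb.

Db Fb Ab Cb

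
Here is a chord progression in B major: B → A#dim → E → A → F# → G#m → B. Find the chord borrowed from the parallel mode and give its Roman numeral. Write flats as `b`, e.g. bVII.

bVII

The diatonic triads in B major are B, C#m, D#m, E, F#, G#m, A#dim. Of the given chords, B, A#dim, E, F# and G#m are diatonic. A (A–C#–E) doesn't fit — on degree 7 B major would have A#dim (vii°). A is the degree-7 chord of B minor, so it is the borrowed bVII.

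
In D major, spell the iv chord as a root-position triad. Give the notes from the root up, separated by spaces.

G Bb D

iv is built on scale degree 4, which is G in both D major and its parallel. Building the minor chord from the parallel minor on G: G–Bb–D.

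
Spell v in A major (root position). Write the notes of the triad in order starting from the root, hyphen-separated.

E-G-B

The root, E, is scale degree 5 — the same note in A major and A minor; only the chord quality changes. Stacking thirds in A minor on E gives E–G–B.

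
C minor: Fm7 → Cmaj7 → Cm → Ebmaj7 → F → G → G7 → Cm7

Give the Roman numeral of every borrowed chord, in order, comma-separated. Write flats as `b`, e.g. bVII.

The diatonic triads in C minor (with V from harmonic minor) are Cm, Ddim, Eb, Fm, G, Ab, Bb. Fm7, Cm, Ebmaj7, G, G7 and Cm7 all belong to that set. Cmaj7 (C–E–G–B) doesn't fit — on degree 1 C minor would have Cm (i). Cmaj7 is the degree-1 chord of C major, so it is the borrowed Imaj7. But F (F–A–C) is foreign: the diatonic iv on degree 4 is Fm, whereas F comes from C major. It is labeled IV.

Imaj7, IV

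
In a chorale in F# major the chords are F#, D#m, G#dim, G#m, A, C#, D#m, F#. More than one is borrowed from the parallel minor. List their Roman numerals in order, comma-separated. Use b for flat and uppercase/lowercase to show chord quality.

F# major has the diatonic set F#, G#m, A#m, B, C#, D#m, E#dim. F#, D#m, G#m and C# are all diatonic. But G#dim (G#–B–D) is foreign: the diatonic ii on degree 2 is G#m, whereas G#dim comes from F# minor. It is labeled ii°. A (A–C#–E) is not: scale degree 3 in F# major carries A#m (iii). In F# minor the chord on that degree is A, so here it functions as bIII, borrowed from the parallel minor.

ii°, bIII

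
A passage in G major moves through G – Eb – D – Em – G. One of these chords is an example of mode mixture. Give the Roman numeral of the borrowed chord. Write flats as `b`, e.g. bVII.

In G major the diatonic chords are G, Am, Bm, C, D, Em, F#dim. Of the given chords, G, D and Em are diatonic. Eb (Eb–G–Bb) doesn't fit — on degree 6 G major would have Em (vi). Eb is the degree-6 chord of G minor, so it is the borrowed bVI.

bVI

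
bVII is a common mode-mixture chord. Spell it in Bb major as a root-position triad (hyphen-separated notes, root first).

The root of bVII is the lowered 7th degree: A becomes Ab. Building the major chord from the parallel minor on Ab: Ab–C–Eb.

Ab-C-Eb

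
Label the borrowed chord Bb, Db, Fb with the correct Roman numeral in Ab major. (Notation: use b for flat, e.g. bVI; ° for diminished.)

The root Bb is the diatonic 2nd degree of Ab major; the borrowing shows in the chord quality. Bb–Db–Fb is a diminished chord — the form found in Ab minor, not the diatonic ii (Bbm). Borrowed into Ab major it is written ii°.

ii°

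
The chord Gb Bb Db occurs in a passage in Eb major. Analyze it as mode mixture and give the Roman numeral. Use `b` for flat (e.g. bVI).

bIII

The root Gb is the lowered 3rd scale degree — diatonically Eb major has G there. The diatonic chord on degree 3 would be Gm (iii), but Gb–Bb–Db is the major chord from Eb minor. As a borrowed chord it is labeled bIII.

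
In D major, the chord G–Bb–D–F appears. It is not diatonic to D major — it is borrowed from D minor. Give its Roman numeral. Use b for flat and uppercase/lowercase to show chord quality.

iv7

G is scale degree 4 in D major. Diatonically D major has G (IV) on that degree; G–Bb–D–F is instead the minor-seventh chord native to D minor, so it takes the label iv7.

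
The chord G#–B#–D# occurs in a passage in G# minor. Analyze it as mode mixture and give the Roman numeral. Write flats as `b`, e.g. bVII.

The root G# is the diatonic 1st degree of G# minor; the borrowing shows in the chord quality. The diatonic chord on degree 1 would be G#m (i), but G#–B#–D# is the major chord from G# major. As a borrowed chord it is labeled I.

I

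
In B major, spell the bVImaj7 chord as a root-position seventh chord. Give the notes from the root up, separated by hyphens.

G-B-D-F#

Scale degree 6 in B major is G#. bVImaj7 uses the lowered form, G, taken from B minor. Building the major-seventh chord from the parallel minor on G: G–B–D–F#.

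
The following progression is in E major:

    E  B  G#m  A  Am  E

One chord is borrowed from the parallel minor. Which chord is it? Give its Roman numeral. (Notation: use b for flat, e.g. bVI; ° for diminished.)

E major has the diatonic set E, F#m, G#m, A, B, C#m, D#dim. Of the given chords, E, B, G#m and A are diatonic. Am (A–C–E) is not: scale degree 4 in E major carries A (IV). In E minor the chord on that degree is Am, so here it functions as iv, borrowed from the parallel minor.

iv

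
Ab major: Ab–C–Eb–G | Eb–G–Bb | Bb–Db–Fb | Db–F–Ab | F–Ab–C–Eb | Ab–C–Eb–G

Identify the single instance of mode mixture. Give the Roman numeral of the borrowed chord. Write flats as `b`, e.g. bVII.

Ab major has the diatonic set Ab, Bbm, Cm, Db, Eb, Fm, Gdim. Of the given chords, Ab–C–Eb–G = Abmaj7, Eb–G–Bb = Eb, Db–F–Ab = Db and F–Ab–C–Eb = Fm7 are diatonic. But Bb–Db–Fb is foreign: the diatonic ii on degree 2 is Bbm, whereas Bbdim comes from Ab minor. It is labeled ii°.

ii°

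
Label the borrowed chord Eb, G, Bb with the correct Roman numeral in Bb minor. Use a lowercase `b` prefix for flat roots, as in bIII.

Eb is scale degree 4 in Bb minor. Diatonically Bb minor has Ebm (iv) on that degree; Eb–G–Bb is instead the major chord native to Bb major, so it takes the label IV.

IV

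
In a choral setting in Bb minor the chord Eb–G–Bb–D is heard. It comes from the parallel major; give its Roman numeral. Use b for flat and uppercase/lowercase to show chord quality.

The root Eb is the diatonic 4th degree of Bb minor; the borrowing shows in the chord quality. Eb–G–Bb–D is a major-seventh chord — the form found in Bb major, not the diatonic iv (Ebm). Borrowed into Bb minor it is written IVmaj7.

IVmaj7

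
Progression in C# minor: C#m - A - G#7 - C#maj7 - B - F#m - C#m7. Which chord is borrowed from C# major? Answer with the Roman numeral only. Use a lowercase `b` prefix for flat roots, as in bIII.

C# minor has the diatonic set C#m, D#dim, E, F#m, G#, A, B (with V from harmonic minor). Of the given chords, C#m, A, G#7, B, F#m and C#m7 are diatonic. C#maj7 (C#–E#–G#–B#) doesn't fit — on degree 1 C# minor would have C#m (i). C#maj7 is the degree-1 chord of C# major, so it is the borrowed Imaj7.

Imaj7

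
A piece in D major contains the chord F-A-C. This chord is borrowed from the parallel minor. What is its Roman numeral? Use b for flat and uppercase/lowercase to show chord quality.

bIII

In D major scale degree 3 is F#; F is its lowered form, from D minor. F–A–C is a major chord — the form found in D minor, not the diatonic iii (F#m). Borrowed into D major it is written bIII.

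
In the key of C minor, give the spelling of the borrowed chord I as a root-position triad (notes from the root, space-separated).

C E G

I is built on scale degree 1, which is C in both C minor and its parallel. Building the major chord from the parallel major on C: C–E–G.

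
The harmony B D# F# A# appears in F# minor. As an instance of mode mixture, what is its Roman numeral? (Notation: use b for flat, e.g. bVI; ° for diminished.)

B is scale degree 4 in F# minor. B–D#–F#–A# is a major-seventh chord — the form found in F# major, not the diatonic iv (Bm). Borrowed into F# minor it is written IVmaj7.

IVmaj7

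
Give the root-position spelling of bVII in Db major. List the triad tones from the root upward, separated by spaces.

Cb Eb Gb

The root of bVII is the lowered 7th degree: C becomes Cb. Stacking thirds in Db minor on Cb gives Cb–Eb–Gb.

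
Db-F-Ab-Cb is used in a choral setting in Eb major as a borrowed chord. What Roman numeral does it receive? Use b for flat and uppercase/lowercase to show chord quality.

Db is the lowered form of scale degree 7 in Eb major (the diatonic degree 7 is D). Diatonically Eb major has Ddim (vii°) on that degree; Db–F–Ab–Cb is instead the dominant-seventh chord native to Eb minor, so it takes the label bVII7.

bVII7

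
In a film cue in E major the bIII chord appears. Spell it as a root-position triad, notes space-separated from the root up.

G B D

Scale degree 3 in E major is G#. bIII uses the lowered form, G, taken from E minor. Building the major chord from the parallel minor on G: G–B–D.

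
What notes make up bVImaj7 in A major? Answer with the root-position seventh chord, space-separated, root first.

bVImaj7 is built on the lowered scale degree 6. In A major degree 6 is F#; lowered it becomes F. Building the major-seventh chord from the parallel minor on F: F–A–C–E.

F A C E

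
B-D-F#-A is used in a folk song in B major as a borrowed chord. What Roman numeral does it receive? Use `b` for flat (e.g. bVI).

B is scale degree 1 in B major. The diatonic chord on degree 1 would be B (I), but B–D–F#–A is the minor-seventh chord from B minor. As a borrowed chord it is labeled i7.

i7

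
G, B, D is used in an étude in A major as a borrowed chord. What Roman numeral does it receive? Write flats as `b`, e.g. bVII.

G is the lowered form of scale degree 7 in A major (the diatonic degree 7 is G#). Diatonically A major has G#dim (vii°) on that degree; G–B–D is instead the major chord native to A minor, so it takes the label bVII.

bVII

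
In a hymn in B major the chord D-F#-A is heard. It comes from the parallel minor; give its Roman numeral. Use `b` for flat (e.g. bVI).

In B major scale degree 3 is D#; D is its lowered form, from B minor. D–F#–A is a major chord — the form found in B minor, not the diatonic iii (D#m). Borrowed into B major it is written bIII.

bIII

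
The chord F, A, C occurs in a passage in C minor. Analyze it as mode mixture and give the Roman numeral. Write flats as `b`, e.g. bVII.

IV

F is scale degree 4 in C minor. F–A–C is a major chord — the form found in C major, not the diatonic iv (Fm). Borrowed into C minor it is written IV.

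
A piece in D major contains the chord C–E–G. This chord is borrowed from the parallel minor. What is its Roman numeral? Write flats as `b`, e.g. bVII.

C is the lowered form of scale degree 7 in D major (the diatonic degree 7 is C#). Diatonically D major has C#dim (vii°) on that degree; C–E–G is instead the major chord native to D minor, so it takes the label bVII.

bVII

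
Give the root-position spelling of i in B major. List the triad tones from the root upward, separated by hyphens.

i is built on scale degree 1, which is B in both B major and its parallel. Stacking thirds in B minor on B gives B–D–F#.

B-D-F#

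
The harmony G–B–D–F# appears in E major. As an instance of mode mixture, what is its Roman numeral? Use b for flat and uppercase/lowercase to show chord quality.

G is the lowered form of scale degree 3 in E major (the diatonic degree 3 is G#). G–B–D–F# is a major-seventh chord — the form found in E minor, not the diatonic iii (G#m). Borrowed into E major it is written bIIImaj7.

bIIImaj7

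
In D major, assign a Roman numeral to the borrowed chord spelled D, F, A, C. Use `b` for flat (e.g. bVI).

i7

D is scale degree 1 in D major. D–F–A–C is a minor-seventh chord — the form found in D minor, not the diatonic I (D). Borrowed into D major it is written i7.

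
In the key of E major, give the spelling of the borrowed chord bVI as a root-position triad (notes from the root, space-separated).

Scale degree 6 in E major is C#. bVI uses the lowered form, C, taken from E minor. Stacking thirds in E minor on C gives C–E–G.

C E G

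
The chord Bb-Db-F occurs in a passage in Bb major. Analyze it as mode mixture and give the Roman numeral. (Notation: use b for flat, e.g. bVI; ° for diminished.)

Bb is scale degree 1 in Bb major. Diatonically Bb major has Bb (I) on that degree; Bb–Db–F is instead the minor chord native to Bb minor, so it takes the label i.

i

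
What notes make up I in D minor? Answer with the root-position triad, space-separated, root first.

The root, D, is scale degree 1 — the same note in D minor and D major; only the chord quality changes. Building the major chord from the parallel major on D: D–F#–A.

D F# A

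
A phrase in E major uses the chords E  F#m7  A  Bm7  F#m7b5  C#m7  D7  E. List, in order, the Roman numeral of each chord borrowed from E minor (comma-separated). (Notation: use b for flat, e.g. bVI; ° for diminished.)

v7, iiø7, bVII7

In E major the diatonic chords are E, F#m, G#m, A, B, C#m, D#dim. E, F#m7, A and C#m7 all belong to that set. Bm7 (B–D–F#–A) is not: scale degree 5 in E major carries B (V). In E minor the chord on that degree is Bm7, so here it functions as v7, borrowed from the parallel minor. But F#m7b5 (F#–A–C–E) is foreign: the diatonic ii on degree 2 is F#m, whereas F#m7b5 comes from E minor. It is labeled iiø7. D7 (D–F#–A–C) is not: scale degree 7 in E major carries D#dim (vii°). In E minor the chord on that degree is D7, so here it functions as bVII7, borrowed from the parallel minor.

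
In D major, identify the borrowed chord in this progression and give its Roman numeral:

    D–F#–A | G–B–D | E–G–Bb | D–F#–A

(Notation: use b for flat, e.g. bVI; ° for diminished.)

The diatonic triads in D major are D, Em, F#m, G, A, Bm, C#dim. Of the given chords, D–F#–A = D and G–B–D = G are diatonic. But E–G–Bb is foreign: the diatonic ii on degree 2 is Em, whereas Edim comes from D minor. It is labeled ii°.

ii°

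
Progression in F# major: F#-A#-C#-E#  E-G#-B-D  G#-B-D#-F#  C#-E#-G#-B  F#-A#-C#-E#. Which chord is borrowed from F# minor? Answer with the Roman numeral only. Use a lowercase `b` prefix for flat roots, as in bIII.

In F# major the diatonic chords are F#, G#m, A#m, B, C#, D#m, E#dim. F#–A#–C#–E# = F#maj7, G#–B–D#–F# = G#m7 and C#–E#–G#–B = C#7 all belong to that set. But E–G#–B–D is foreign: the diatonic vii° on degree 7 is E#dim, whereas E7 comes from F# minor. It is labeled bVII7.

bVII7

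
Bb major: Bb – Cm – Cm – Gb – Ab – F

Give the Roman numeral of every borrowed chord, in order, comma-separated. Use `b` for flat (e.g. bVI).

bVI, bVII

In Bb major the diatonic chords are Bb, Cm, Dm, Eb, F, Gm, Adim. Bb, Cm and F all belong to that set. But Gb (Gb–Bb–Db) is foreign: the diatonic vi on degree 6 is Gm, whereas Gb comes from Bb minor. It is labeled bVI. Ab (Ab–C–Eb) doesn't fit — on degree 7 Bb major would have Adim (vii°). Ab is the degree-7 chord of Bb minor, so it is the borrowed bVII.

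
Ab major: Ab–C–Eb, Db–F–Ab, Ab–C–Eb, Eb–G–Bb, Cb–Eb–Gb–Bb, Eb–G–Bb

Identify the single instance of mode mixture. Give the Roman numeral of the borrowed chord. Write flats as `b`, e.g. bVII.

bIIImaj7

The diatonic triads in Ab major are Ab, Bbm, Cm, Db, Eb, Fm, Gdim. Ab–C–Eb = Ab, Db–F–Ab = Db and Eb–G–Bb = Eb are all diatonic. Cb–Eb–Gb–Bb is not: scale degree 3 in Ab major carries Cm (iii). In Ab minor the chord on that degree is Cbmaj7, so here it functions as bIIImaj7, borrowed from the parallel minor.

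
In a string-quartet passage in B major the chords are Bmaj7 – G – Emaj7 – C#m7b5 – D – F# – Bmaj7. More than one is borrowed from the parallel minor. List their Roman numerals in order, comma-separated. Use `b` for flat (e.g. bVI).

In B major the diatonic chords are B, C#m, D#m, E, F#, G#m, A#dim. Bmaj7, Emaj7 and F# are all diatonic. G (G–B–D) is not: scale degree 6 in B major carries G#m (vi). In B minor the chord on that degree is G, so here it functions as bVI, borrowed from the parallel minor. C#m7b5 (C#–E–G–B) doesn't fit — on degree 2 B major would have C#m (ii). C#m7b5 is the degree-2 chord of B minor, so it is the borrowed iiø7. D (D–F#–A) is not: scale degree 3 in B major carries D#m (iii). In B minor the chord on that degree is D, so here it functions as bIII, borrowed from the parallel minor.

bVI, iiø7, bIII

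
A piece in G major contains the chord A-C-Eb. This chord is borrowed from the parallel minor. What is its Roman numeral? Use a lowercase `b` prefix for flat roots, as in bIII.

ii°

A is scale degree 2 in G major. Diatonically G major has Am (ii) on that degree; A–C–Eb is instead the diminished chord native to G minor, so it takes the label ii°.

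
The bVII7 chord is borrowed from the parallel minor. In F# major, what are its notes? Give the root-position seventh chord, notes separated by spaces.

E G# B D

The root of bVII7 is the lowered 7th degree: E# becomes E. Stacking thirds in F# minor on E gives E–G#–B–D.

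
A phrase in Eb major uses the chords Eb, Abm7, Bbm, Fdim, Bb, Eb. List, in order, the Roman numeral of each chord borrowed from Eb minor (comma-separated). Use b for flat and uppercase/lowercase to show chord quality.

The diatonic triads in Eb major are Eb, Fm, Gm, Ab, Bb, Cm, Ddim. Of the given chords, Eb and Bb are diatonic. Abm7 (Ab–Cb–Eb–Gb) doesn't fit — on degree 4 Eb major would have Ab (IV). Abm7 is the degree-4 chord of Eb minor, so it is the borrowed iv7. Bbm (Bb–Db–F) doesn't fit — on degree 5 Eb major would have Bb (V). Bbm is the degree-5 chord of Eb minor, so it is the borrowed v. Fdim (F–Ab–Cb) doesn't fit — on degree 2 Eb major would have Fm (ii). Fdim is the degree-2 chord of Eb minor, so it is the borrowed ii°.

iv7, v, ii°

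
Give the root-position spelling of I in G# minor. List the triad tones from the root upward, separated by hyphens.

G#-B#-D#

The root, G#, is scale degree 1 — the same note in G# minor and G# major; only the chord quality changes. Stacking thirds in G# major on G# gives G#–B#–D#.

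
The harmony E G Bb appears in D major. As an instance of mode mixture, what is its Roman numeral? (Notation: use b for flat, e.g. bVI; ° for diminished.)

The root E is the diatonic 2nd degree of D major; the borrowing shows in the chord quality. E–G–Bb is a diminished chord — the form found in D minor, not the diatonic ii (Em). Borrowed into D major it is written ii°.

ii°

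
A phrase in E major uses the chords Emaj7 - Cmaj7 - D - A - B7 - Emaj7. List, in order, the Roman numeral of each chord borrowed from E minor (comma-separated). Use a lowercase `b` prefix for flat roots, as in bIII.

bVImaj7, bVII

The diatonic triads in E major are E, F#m, G#m, A, B, C#m, D#dim. Of the given chords, Emaj7, A and B7 are diatonic. Cmaj7 (C–E–G–B) is not: scale degree 6 in E major carries C#m (vi). In E minor the chord on that degree is Cmaj7, so here it functions as bVImaj7, borrowed from the parallel minor. D (D–F#–A) doesn't fit — on degree 7 E major would have D#dim (vii°). D is the degree-7 chord of E minor, so it is the borrowed bVII.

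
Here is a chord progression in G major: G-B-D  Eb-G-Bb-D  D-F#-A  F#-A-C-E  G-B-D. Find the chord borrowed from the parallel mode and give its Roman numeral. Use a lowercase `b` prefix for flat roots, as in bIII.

In G major the diatonic chords are G, Am, Bm, C, D, Em, F#dim. Of the given chords, G–B–D = G, D–F#–A = D and F#–A–C–E = F#m7b5 are diatonic. But Eb–G–Bb–D is foreign: the diatonic vi on degree 6 is Em, whereas Ebmaj7 comes from G minor. It is labeled bVImaj7.

bVImaj7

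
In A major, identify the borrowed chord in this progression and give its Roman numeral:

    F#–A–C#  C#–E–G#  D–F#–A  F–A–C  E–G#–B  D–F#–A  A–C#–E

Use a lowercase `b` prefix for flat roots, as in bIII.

The diatonic triads in A major are A, Bm, C#m, D, E, F#m, G#dim. F#–A–C# = F#m, C#–E–G# = C#m, D–F#–A = D, E–G#–B = E and A–C#–E = A all belong to that set. But F–A–C is foreign: the diatonic vi on degree 6 is F#m, whereas F comes from A minor. It is labeled bVI.

bVI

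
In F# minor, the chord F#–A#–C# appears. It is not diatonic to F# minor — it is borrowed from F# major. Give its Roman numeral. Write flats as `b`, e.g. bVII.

I

The root F# is the diatonic 1st degree of F# minor; the borrowing shows in the chord quality. The diatonic chord on degree 1 would be F#m (i), but F#–A#–C# is the major chord from F# major. As a borrowed chord it is labeled I.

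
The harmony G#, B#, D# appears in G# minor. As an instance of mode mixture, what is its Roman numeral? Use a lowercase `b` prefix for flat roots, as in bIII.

I

G# is scale degree 1 in G# minor. The diatonic chord on degree 1 would be G#m (i), but G#–B#–D# is the major chord from G# major. As a borrowed chord it is labeled I.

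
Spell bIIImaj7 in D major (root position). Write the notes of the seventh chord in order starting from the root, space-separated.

The root of bIIImaj7 is the lowered 3rd degree: F# becomes F. Stacking thirds in D minor on F gives F–A–C–E.

F A C E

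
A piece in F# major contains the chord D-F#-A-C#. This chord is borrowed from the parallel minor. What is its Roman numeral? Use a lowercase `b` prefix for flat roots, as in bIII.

bVImaj7

The root D is the lowered 6th scale degree — diatonically F# major has D# there. Diatonically F# major has D#m (vi) on that degree; D–F#–A–C# is instead the major-seventh chord native to F# minor, so it takes the label bVImaj7.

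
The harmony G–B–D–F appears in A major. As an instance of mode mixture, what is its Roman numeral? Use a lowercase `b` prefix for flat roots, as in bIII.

bVII7

The root G is the lowered 7th scale degree — diatonically A major has G# there. G–B–D–F is a dominant-seventh chord — the form found in A minor, not the diatonic vii° (G#dim). Borrowed into A major it is written bVII7.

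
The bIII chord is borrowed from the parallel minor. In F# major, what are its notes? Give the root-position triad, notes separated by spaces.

bIII is built on the lowered scale degree 3. In F# major degree 3 is A#; lowered it becomes A. Building the major chord from the parallel minor on A: A–C#–E.

A C# E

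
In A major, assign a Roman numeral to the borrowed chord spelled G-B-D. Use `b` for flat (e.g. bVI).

bVII

G is the lowered form of scale degree 7 in A major (the diatonic degree 7 is G#). The diatonic chord on degree 7 would be G#dim (vii°), but G–B–D is the major chord from A minor. As a borrowed chord it is labeled bVII.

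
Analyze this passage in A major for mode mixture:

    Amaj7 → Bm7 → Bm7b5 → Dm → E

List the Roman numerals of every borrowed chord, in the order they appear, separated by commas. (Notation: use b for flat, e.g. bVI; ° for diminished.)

iiø7, iv

In A major the diatonic chords are A, Bm, C#m, D, E, F#m, G#dim. Amaj7, Bm7 and E all belong to that set. Bm7b5 (B–D–F–A) is not: scale degree 2 in A major carries Bm (ii). In A minor the chord on that degree is Bm7b5, so here it functions as iiø7, borrowed from the parallel minor. Dm (D–F–A) doesn't fit — on degree 4 A major would have D (IV). Dm is the degree-4 chord of A minor, so it is the borrowed iv.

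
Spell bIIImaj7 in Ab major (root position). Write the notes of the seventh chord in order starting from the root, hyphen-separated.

Cb-Eb-Gb-Bb

bIIImaj7 is built on the lowered scale degree 3. In Ab major degree 3 is C; lowered it becomes Cb. In Ab minor the chord on Cb is Cb–Eb–Gb–Bb.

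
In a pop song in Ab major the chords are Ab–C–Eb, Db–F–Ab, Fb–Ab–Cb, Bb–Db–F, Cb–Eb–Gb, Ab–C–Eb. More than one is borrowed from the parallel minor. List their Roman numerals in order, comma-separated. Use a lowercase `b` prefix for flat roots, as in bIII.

bVI, bIII

The diatonic triads in Ab major are Ab, Bbm, Cm, Db, Eb, Fm, Gdim. Of the given chords, Ab–C–Eb = Ab, Db–F–Ab = Db and Bb–Db–F = Bbm are diatonic. Fb–Ab–Cb is not: scale degree 6 in Ab major carries Fm (vi). In Ab minor the chord on that degree is Fb, so here it functions as bVI, borrowed from the parallel minor. Cb–Eb–Gb doesn't fit — on degree 3 Ab major would have Cm (iii). Cb is the degree-3 chord of Ab minor, so it is the borrowed bIII.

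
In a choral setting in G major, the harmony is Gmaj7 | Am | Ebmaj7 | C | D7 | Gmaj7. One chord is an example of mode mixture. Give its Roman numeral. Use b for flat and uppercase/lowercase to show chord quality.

In G major the diatonic chords are G, Am, Bm, C, D, Em, F#dim. Gmaj7, Am, C and D7 are all diatonic. But Ebmaj7 (Eb–G–Bb–D) is foreign: the diatonic vi on degree 6 is Em, whereas Ebmaj7 comes from G minor. It is labeled bVImaj7.

bVImaj7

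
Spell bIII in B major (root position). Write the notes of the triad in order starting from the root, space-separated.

D F# A

Scale degree 3 in B major is D#. bIII uses the lowered form, D, taken from B minor. In B minor the chord on D is D–F#–A.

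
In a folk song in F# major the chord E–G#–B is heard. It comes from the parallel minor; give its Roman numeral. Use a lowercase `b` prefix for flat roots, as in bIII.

bVII

E is the lowered form of scale degree 7 in F# major (the diatonic degree 7 is E#). Diatonically F# major has E#dim (vii°) on that degree; E–G#–B is instead the major chord native to F# minor, so it takes the label bVII.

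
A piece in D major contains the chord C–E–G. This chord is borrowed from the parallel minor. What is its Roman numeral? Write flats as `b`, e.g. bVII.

C is the lowered form of scale degree 7 in D major (the diatonic degree 7 is C#). C–E–G is a major chord — the form found in D minor, not the diatonic vii° (C#dim). Borrowed into D major it is written bVII.

bVII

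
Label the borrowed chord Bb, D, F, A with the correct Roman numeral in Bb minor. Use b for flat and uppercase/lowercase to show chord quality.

Bb is scale degree 1 in Bb minor. Bb–D–F–A is a major-seventh chord — the form found in Bb major, not the diatonic i (Bbm). Borrowed into Bb minor it is written Imaj7.

Imaj7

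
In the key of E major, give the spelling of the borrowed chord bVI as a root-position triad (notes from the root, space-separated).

C E G

Scale degree 6 in E major is C#. bVI uses the lowered form, C, taken from E minor. Stacking thirds in E minor on C gives C–E–G.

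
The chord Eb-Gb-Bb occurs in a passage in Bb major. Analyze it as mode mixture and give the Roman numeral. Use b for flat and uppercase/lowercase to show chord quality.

Eb is scale degree 4 in Bb major. Diatonically Bb major has Eb (IV) on that degree; Eb–Gb–Bb is instead the minor chord native to Bb minor, so it takes the label iv.

iv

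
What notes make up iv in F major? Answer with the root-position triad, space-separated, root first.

Bb Db F

The root, Bb, is scale degree 4 — the same note in F major and F minor; only the chord quality changes. In F minor the chord on Bb is Bb–Db–F.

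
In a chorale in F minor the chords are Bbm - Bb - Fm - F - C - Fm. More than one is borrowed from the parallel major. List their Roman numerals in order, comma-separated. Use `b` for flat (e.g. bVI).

IV, I

F minor has the diatonic set Fm, Gdim, Ab, Bbm, C, Db, Eb (with V from harmonic minor). Bbm, Fm and C all belong to that set. But Bb (Bb–D–F) is foreign: the diatonic iv on degree 4 is Bbm, whereas Bb comes from F major. It is labeled IV. But F (F–A–C) is foreign: the diatonic i on degree 1 is Fm, whereas F comes from F major. It is labeled I.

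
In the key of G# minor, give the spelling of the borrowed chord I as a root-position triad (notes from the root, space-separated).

The root, G#, is scale degree 1 — the same note in G# minor and G# major; only the chord quality changes. Stacking thirds in G# major on G# gives G#–B#–D#.

G# B# D#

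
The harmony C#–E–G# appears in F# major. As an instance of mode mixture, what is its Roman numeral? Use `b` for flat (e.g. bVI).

v

C# is scale degree 5 in F# major. Diatonically F# major has C# (V) on that degree; C#–E–G# is instead the minor chord native to F# minor, so it takes the label v.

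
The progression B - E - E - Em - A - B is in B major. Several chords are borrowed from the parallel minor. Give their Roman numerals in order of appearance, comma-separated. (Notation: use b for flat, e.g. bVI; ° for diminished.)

In B major the diatonic chords are B, C#m, D#m, E, F#, G#m, A#dim. B and E both belong to that set. But Em (E–G–B) is foreign: the diatonic IV on degree 4 is E, whereas Em comes from B minor. It is labeled iv. But A (A–C#–E) is foreign: the diatonic vii° on degree 7 is A#dim, whereas A comes from B minor. It is labeled bVII.

iv, bVII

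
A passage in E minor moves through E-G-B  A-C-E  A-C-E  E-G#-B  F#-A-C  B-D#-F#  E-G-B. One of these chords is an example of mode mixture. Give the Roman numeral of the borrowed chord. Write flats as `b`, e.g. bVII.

The diatonic triads in E minor (with V from harmonic minor) are Em, F#dim, G, Am, B, C, D. Of the given chords, E–G–B = Em, A–C–E = Am, F#–A–C = F#dim and B–D#–F# = B are diatonic. E–G#–B is not: scale degree 1 in E minor carries Em (i). In E major the chord on that degree is E, so here it functions as I, borrowed from the parallel major.

I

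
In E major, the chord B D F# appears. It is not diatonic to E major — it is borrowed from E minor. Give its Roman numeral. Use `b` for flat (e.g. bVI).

v

The root B is the diatonic 5th degree of E major; the borrowing shows in the chord quality. The diatonic chord on degree 5 would be B (V), but B–D–F# is the minor chord from E minor. As a borrowed chord it is labeled v.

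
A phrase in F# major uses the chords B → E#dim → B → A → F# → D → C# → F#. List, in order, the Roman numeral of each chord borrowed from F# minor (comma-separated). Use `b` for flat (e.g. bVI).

bIII, bVI

In F# major the diatonic chords are F#, G#m, A#m, B, C#, D#m, E#dim. B, E#dim, F# and C# are all diatonic. But A (A–C#–E) is foreign: the diatonic iii on degree 3 is A#m, whereas A comes from F# minor. It is labeled bIII. D (D–F#–A) is not: scale degree 6 in F# major carries D#m (vi). In F# minor the chord on that degree is D, so here it functions as bVI, borrowed from the parallel minor.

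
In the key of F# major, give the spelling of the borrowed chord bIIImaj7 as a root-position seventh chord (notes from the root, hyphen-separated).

bIIImaj7 is built on the lowered scale degree 3. In F# major degree 3 is A#; lowered it becomes A. Stacking thirds in F# minor on A gives A–C#–E–G#.

A-C#-E-G#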